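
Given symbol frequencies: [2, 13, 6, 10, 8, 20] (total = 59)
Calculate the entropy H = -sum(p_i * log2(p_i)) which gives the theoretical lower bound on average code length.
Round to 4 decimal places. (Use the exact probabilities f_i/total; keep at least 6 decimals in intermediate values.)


Per-symbol terms -p_i * log2(p_i) with p_i = f_i/59:
  p = 2/59 = 0.033898: log2(p) = -4.882643, -p*log2(p) = 0.165513
  p = 13/59 = 0.220339: log2(p) = -2.182203, -p*log2(p) = 0.480824
  p = 6/59 = 0.101695: log2(p) = -3.297681, -p*log2(p) = 0.335357
  p = 10/59 = 0.169492: log2(p) = -2.560715, -p*log2(p) = 0.434019
  p = 8/59 = 0.135593: log2(p) = -2.882643, -p*log2(p) = 0.390867
  p = 20/59 = 0.338983: log2(p) = -1.560715, -p*log2(p) = 0.529056
H = 0.165513 + 0.480824 + 0.335357 + 0.434019 + 0.390867 + 0.529056 = 2.335636

H = 2.3356 bits/symbol


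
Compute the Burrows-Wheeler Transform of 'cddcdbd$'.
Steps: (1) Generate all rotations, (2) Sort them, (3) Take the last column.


Rotations (sorted):
  0: $cddcdbd -> last char: d
  1: bd$cddcd -> last char: d
  2: cdbd$cdd -> last char: d
  3: cddcdbd$ -> last char: $
  4: d$cddcdb -> last char: b
  5: dbd$cddc -> last char: c
  6: dcdbd$cd -> last char: d
  7: ddcdbd$c -> last char: c


BWT = ddd$bcdc


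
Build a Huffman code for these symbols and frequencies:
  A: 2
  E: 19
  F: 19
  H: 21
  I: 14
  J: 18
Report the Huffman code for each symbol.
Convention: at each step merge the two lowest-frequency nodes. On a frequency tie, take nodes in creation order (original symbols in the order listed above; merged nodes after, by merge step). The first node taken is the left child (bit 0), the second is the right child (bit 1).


Huffman tree construction:
Step 1: Merge A(2) + I(14) = 16
Step 2: Merge (A+I)(16) + J(18) = 34
Step 3: Merge E(19) + F(19) = 38
Step 4: Merge H(21) + ((A+I)+J)(34) = 55
Step 5: Merge (E+F)(38) + (H+((A+I)+J))(55) = 93
Read each symbol's code off the tree from the root (left child = 0, right child = 1).

Codes:
  A: 1100 (length 4)
  E: 00 (length 2)
  F: 01 (length 2)
  H: 10 (length 2)
  I: 1101 (length 4)
  J: 111 (length 3)
Average code length: 236/93 = 2.5376 bits/symbol


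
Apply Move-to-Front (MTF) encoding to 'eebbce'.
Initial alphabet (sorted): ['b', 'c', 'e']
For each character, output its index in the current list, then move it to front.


MTF encoding:
'e': index 2 in ['b', 'c', 'e'] -> ['e', 'b', 'c']
'e': index 0 in ['e', 'b', 'c'] -> ['e', 'b', 'c']
'b': index 1 in ['e', 'b', 'c'] -> ['b', 'e', 'c']
'b': index 0 in ['b', 'e', 'c'] -> ['b', 'e', 'c']
'c': index 2 in ['b', 'e', 'c'] -> ['c', 'b', 'e']
'e': index 2 in ['c', 'b', 'e'] -> ['e', 'c', 'b']


Output: [2, 0, 1, 0, 2, 2]


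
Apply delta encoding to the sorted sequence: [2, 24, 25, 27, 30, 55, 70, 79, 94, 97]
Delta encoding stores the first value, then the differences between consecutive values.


First value: 2
Deltas:
  24 - 2 = 22
  25 - 24 = 1
  27 - 25 = 2
  30 - 27 = 3
  55 - 30 = 25
  70 - 55 = 15
  79 - 70 = 9
  94 - 79 = 15
  97 - 94 = 3


Delta encoded: [2, 22, 1, 2, 3, 25, 15, 9, 15, 3]


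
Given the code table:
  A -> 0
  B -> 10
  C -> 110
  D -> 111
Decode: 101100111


Decoding:
10 -> B
110 -> C
0 -> A
111 -> D


Result: BCAD


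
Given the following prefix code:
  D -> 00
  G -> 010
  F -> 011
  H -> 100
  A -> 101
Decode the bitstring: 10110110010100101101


Decoding step by step:
Bits 101 -> A
Bits 101 -> A
Bits 100 -> H
Bits 101 -> A
Bits 00 -> D
Bits 101 -> A
Bits 101 -> A


Decoded message: AAHADAA


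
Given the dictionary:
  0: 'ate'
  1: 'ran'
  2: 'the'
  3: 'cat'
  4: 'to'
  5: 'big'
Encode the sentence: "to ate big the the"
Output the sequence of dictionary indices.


Look up each word in the dictionary:
  'to' -> 4
  'ate' -> 0
  'big' -> 5
  'the' -> 2
  'the' -> 2

Encoded: [4, 0, 5, 2, 2]


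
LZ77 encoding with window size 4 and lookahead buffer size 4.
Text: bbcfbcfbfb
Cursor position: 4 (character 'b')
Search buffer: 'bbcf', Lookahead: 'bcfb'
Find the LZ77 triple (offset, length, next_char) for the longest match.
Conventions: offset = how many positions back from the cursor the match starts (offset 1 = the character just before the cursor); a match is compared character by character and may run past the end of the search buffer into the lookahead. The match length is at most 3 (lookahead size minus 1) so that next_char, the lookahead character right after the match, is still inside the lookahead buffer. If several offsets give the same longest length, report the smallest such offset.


Try each offset into the search buffer:
  offset=1 (pos 3, char 'f'): match length 0
  offset=2 (pos 2, char 'c'): match length 0
  offset=3 (pos 1, char 'b'): match length 3
  offset=4 (pos 0, char 'b'): match length 1
Longest match has length 3 at offset 3.
next_char = character at position 4 + 3 = 7 -> 'b'

Best match: offset=3, length=3 (matching 'bcf' starting at position 1)
LZ77 triple: (3, 3, 'b')


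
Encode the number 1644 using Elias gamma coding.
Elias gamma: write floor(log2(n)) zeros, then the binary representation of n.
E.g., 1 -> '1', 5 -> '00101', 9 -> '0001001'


num_bits = floor(log2(1644)) + 1 = 11
leading_zeros = num_bits - 1 = 10
binary(1644) = 11001101100

Elias gamma(1644) = '0000000000' + '11001101100' = 000000000011001101100 (21 bits)


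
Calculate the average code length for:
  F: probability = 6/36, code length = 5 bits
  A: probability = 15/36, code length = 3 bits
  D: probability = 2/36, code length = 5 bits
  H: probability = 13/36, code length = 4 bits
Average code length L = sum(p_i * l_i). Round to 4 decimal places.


Weighted contributions p_i * l_i:
  F: (6/36) * 5 = 30/36
  A: (15/36) * 3 = 45/36
  D: (2/36) * 5 = 10/36
  H: (13/36) * 4 = 52/36
Sum = (30 + 45 + 10 + 52)/36 = 137/36

L = 137/36 = 3.8056 bits/symbol


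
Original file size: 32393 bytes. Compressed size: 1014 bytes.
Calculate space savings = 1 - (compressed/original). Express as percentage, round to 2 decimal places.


ratio = compressed/original = 1014/32393 = 0.031303
savings = 1 - ratio = 1 - 0.031303 = 0.968697
as a percentage: 0.968697 * 100 = 96.87%

Space savings = 1 - 1014/32393 = 96.87%


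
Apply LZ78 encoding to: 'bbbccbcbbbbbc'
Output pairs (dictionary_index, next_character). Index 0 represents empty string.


LZ78 encoding steps:
Dictionary: {0: ''}
Step 1: w='' (idx 0), next='b' -> output (0, 'b'), add 'b' as idx 1
Step 2: w='b' (idx 1), next='b' -> output (1, 'b'), add 'bb' as idx 2
Step 3: w='' (idx 0), next='c' -> output (0, 'c'), add 'c' as idx 3
Step 4: w='c' (idx 3), next='b' -> output (3, 'b'), add 'cb' as idx 4
Step 5: w='cb' (idx 4), next='b' -> output (4, 'b'), add 'cbb' as idx 5
Step 6: w='bb' (idx 2), next='b' -> output (2, 'b'), add 'bbb' as idx 6
Step 7: w='c' (idx 3), end of input -> output (3, '')


Encoded: [(0, 'b'), (1, 'b'), (0, 'c'), (3, 'b'), (4, 'b'), (2, 'b'), (3, '')]


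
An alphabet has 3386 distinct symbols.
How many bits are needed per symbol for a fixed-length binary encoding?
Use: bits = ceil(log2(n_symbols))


log2(3386) = 11.7254
Bracket: 2^11 = 2048 < 3386 <= 2^12 = 4096
So ceil(log2(3386)) = 12

bits = ceil(log2(3386)) = ceil(11.7254) = 12 bits


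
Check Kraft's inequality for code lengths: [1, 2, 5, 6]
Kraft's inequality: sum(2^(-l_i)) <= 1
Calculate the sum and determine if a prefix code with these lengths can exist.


Sum = 2^(-1) + 2^(-2) + 2^(-5) + 2^(-6)
    = 0.5 + 0.25 + 0.03125 + 0.015625
    = 51/64 = 0.796875
Since 0.796875 <= 1, Kraft's inequality IS satisfied.
A prefix code with these lengths CAN exist.

Kraft sum = 0.796875. Satisfied.


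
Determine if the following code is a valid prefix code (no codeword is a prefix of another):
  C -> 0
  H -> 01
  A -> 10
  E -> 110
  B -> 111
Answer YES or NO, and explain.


Checking each pair (does one codeword prefix another?):
  C='0' vs H='01': prefix -- VIOLATION

NO -- this is NOT a valid prefix code. C (0) is a prefix of H (01).


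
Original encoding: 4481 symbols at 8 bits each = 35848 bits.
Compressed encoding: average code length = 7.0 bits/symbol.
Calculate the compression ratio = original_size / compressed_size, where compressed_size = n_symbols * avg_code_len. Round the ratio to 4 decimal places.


original_size = n_symbols * orig_bits = 4481 * 8 = 35848 bits
compressed_size = n_symbols * avg_code_len = 4481 * 7.0 = 31367.0 bits
ratio = original_size / compressed_size = 35848 / 31367.0 = 1.1429

Compression ratio = 1.1429


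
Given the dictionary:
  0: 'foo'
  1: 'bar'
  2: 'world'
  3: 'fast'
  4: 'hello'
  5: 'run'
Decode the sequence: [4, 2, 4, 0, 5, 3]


Look up each index in the dictionary:
  4 -> 'hello'
  2 -> 'world'
  4 -> 'hello'
  0 -> 'foo'
  5 -> 'run'
  3 -> 'fast'

Decoded: "hello world hello foo run fast"


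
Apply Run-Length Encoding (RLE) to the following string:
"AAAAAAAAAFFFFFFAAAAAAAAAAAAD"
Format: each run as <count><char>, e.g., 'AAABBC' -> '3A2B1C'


Scanning runs left to right:
  i=0: run of 'A' x 9 -> '9A'
  i=9: run of 'F' x 6 -> '6F'
  i=15: run of 'A' x 12 -> '12A'
  i=27: run of 'D' x 1 -> '1D'

RLE = 9A6F12A1D


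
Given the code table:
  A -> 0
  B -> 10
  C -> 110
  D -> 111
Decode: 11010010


Decoding:
110 -> C
10 -> B
0 -> A
10 -> B


Result: CBAB


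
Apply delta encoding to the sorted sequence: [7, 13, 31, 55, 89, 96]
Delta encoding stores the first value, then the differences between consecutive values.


First value: 7
Deltas:
  13 - 7 = 6
  31 - 13 = 18
  55 - 31 = 24
  89 - 55 = 34
  96 - 89 = 7


Delta encoded: [7, 6, 18, 24, 34, 7]


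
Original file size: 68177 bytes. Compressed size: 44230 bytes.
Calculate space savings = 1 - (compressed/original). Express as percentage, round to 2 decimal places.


ratio = compressed/original = 44230/68177 = 0.648753
savings = 1 - ratio = 1 - 0.648753 = 0.351247
as a percentage: 0.351247 * 100 = 35.12%

Space savings = 1 - 44230/68177 = 35.12%


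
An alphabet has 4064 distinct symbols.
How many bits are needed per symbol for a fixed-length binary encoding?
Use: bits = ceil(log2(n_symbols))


log2(4064) = 11.9887
Bracket: 2^11 = 2048 < 4064 <= 2^12 = 4096
So ceil(log2(4064)) = 12

bits = ceil(log2(4064)) = ceil(11.9887) = 12 bits


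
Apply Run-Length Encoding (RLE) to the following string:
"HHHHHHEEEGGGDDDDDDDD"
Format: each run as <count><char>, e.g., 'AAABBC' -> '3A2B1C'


Scanning runs left to right:
  i=0: run of 'H' x 6 -> '6H'
  i=6: run of 'E' x 3 -> '3E'
  i=9: run of 'G' x 3 -> '3G'
  i=12: run of 'D' x 8 -> '8D'

RLE = 6H3E3G8D


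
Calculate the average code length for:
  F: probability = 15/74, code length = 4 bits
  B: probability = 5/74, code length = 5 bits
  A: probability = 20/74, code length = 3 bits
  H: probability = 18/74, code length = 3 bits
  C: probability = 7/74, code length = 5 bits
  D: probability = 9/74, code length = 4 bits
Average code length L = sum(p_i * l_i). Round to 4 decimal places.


Weighted contributions p_i * l_i:
  F: (15/74) * 4 = 60/74
  B: (5/74) * 5 = 25/74
  A: (20/74) * 3 = 60/74
  H: (18/74) * 3 = 54/74
  C: (7/74) * 5 = 35/74
  D: (9/74) * 4 = 36/74
Sum = (60 + 25 + 60 + 54 + 35 + 36)/74 = 270/74

L = 270/74 = 3.6486 bits/symbol


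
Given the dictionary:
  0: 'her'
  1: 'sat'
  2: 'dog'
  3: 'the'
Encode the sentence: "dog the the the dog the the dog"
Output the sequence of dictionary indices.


Look up each word in the dictionary:
  'dog' -> 2
  'the' -> 3
  'the' -> 3
  'the' -> 3
  'dog' -> 2
  'the' -> 3
  'the' -> 3
  'dog' -> 2

Encoded: [2, 3, 3, 3, 2, 3, 3, 2]


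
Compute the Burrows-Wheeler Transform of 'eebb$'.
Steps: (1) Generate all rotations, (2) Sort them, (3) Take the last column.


Rotations (sorted):
  0: $eebb -> last char: b
  1: b$eeb -> last char: b
  2: bb$ee -> last char: e
  3: ebb$e -> last char: e
  4: eebb$ -> last char: $


BWT = bbee$


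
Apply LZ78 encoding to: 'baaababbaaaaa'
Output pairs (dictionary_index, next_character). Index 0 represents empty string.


LZ78 encoding steps:
Dictionary: {0: ''}
Step 1: w='' (idx 0), next='b' -> output (0, 'b'), add 'b' as idx 1
Step 2: w='' (idx 0), next='a' -> output (0, 'a'), add 'a' as idx 2
Step 3: w='a' (idx 2), next='a' -> output (2, 'a'), add 'aa' as idx 3
Step 4: w='b' (idx 1), next='a' -> output (1, 'a'), add 'ba' as idx 4
Step 5: w='b' (idx 1), next='b' -> output (1, 'b'), add 'bb' as idx 5
Step 6: w='aa' (idx 3), next='a' -> output (3, 'a'), add 'aaa' as idx 6
Step 7: w='aa' (idx 3), end of input -> output (3, '')


Encoded: [(0, 'b'), (0, 'a'), (2, 'a'), (1, 'a'), (1, 'b'), (3, 'a'), (3, '')]


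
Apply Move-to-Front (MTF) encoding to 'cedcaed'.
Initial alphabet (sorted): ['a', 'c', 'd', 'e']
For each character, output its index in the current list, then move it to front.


MTF encoding:
'c': index 1 in ['a', 'c', 'd', 'e'] -> ['c', 'a', 'd', 'e']
'e': index 3 in ['c', 'a', 'd', 'e'] -> ['e', 'c', 'a', 'd']
'd': index 3 in ['e', 'c', 'a', 'd'] -> ['d', 'e', 'c', 'a']
'c': index 2 in ['d', 'e', 'c', 'a'] -> ['c', 'd', 'e', 'a']
'a': index 3 in ['c', 'd', 'e', 'a'] -> ['a', 'c', 'd', 'e']
'e': index 3 in ['a', 'c', 'd', 'e'] -> ['e', 'a', 'c', 'd']
'd': index 3 in ['e', 'a', 'c', 'd'] -> ['d', 'e', 'a', 'c']


Output: [1, 3, 3, 2, 3, 3, 3]


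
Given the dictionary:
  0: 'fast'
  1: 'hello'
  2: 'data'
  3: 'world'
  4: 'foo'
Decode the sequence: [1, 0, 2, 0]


Look up each index in the dictionary:
  1 -> 'hello'
  0 -> 'fast'
  2 -> 'data'
  0 -> 'fast'

Decoded: "hello fast data fast"


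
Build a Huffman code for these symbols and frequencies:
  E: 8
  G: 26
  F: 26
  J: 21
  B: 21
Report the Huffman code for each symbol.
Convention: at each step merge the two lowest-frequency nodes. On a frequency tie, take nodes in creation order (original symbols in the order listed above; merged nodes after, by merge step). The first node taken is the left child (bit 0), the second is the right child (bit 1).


Huffman tree construction:
Step 1: Merge E(8) + J(21) = 29
Step 2: Merge B(21) + G(26) = 47
Step 3: Merge F(26) + (E+J)(29) = 55
Step 4: Merge (B+G)(47) + (F+(E+J))(55) = 102
Read each symbol's code off the tree from the root (left child = 0, right child = 1).

Codes:
  E: 110 (length 3)
  G: 01 (length 2)
  F: 10 (length 2)
  J: 111 (length 3)
  B: 00 (length 2)
Average code length: 233/102 = 2.2843 bits/symbol


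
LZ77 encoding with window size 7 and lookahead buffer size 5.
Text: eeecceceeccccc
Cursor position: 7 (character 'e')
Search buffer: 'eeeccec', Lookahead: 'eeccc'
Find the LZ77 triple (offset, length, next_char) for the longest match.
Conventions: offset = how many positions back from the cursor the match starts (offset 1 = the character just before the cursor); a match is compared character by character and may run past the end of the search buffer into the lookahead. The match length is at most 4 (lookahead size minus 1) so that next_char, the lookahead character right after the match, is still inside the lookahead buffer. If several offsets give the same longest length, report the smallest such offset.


Try each offset into the search buffer:
  offset=1 (pos 6, char 'c'): match length 0
  offset=2 (pos 5, char 'e'): match length 1
  offset=3 (pos 4, char 'c'): match length 0
  offset=4 (pos 3, char 'c'): match length 0
  offset=5 (pos 2, char 'e'): match length 1
  offset=6 (pos 1, char 'e'): match length 4
  offset=7 (pos 0, char 'e'): match length 2
Longest match has length 4 at offset 6.
next_char = character at position 7 + 4 = 11 -> 'c'

Best match: offset=6, length=4 (matching 'eecc' starting at position 1)
LZ77 triple: (6, 4, 'c')


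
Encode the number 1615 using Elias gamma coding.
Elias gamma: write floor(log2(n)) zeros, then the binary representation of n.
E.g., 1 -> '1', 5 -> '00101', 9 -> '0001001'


num_bits = floor(log2(1615)) + 1 = 11
leading_zeros = num_bits - 1 = 10
binary(1615) = 11001001111

Elias gamma(1615) = '0000000000' + '11001001111' = 000000000011001001111 (21 bits)


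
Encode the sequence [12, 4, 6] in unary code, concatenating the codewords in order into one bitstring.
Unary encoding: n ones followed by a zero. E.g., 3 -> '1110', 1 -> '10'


Encode each number as n ones followed by a terminating 0:
  12 -> 1111111111110 (13 bits)
  4 -> 11110 (5 bits)
  6 -> 1111110 (7 bits)
Total length = 13 + 5 + 7 = 25 bits.

Unary([12, 4, 6]) = 1111111111110111101111110 (25 bits)


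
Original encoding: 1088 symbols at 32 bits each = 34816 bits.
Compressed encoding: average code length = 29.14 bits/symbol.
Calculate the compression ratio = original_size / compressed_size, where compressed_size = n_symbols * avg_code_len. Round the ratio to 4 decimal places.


original_size = n_symbols * orig_bits = 1088 * 32 = 34816 bits
compressed_size = n_symbols * avg_code_len = 1088 * 29.14 = 31704.32 bits
ratio = original_size / compressed_size = 34816 / 31704.32 = 1.0981

Compression ratio = 1.0981


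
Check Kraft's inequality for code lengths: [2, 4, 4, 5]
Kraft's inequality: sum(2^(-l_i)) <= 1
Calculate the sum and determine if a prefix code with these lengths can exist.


Sum = 2^(-2) + 2^(-4) + 2^(-4) + 2^(-5)
    = 0.25 + 0.0625 + 0.0625 + 0.03125
    = 13/32 = 0.40625
Since 0.40625 <= 1, Kraft's inequality IS satisfied.
A prefix code with these lengths CAN exist.

Kraft sum = 0.40625. Satisfied.


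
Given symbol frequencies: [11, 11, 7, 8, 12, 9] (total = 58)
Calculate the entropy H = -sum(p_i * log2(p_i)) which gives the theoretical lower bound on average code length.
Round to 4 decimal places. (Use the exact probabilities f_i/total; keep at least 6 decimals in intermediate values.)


Per-symbol terms -p_i * log2(p_i) with p_i = f_i/58:
  p = 11/58 = 0.189655: log2(p) = -2.398549, -p*log2(p) = 0.454897
  p = 11/58 = 0.189655: log2(p) = -2.398549, -p*log2(p) = 0.454897
  p = 7/58 = 0.120690: log2(p) = -3.050626, -p*log2(p) = 0.368179
  p = 8/58 = 0.137931: log2(p) = -2.857981, -p*log2(p) = 0.394204
  p = 12/58 = 0.206897: log2(p) = -2.273018, -p*log2(p) = 0.470280
  p = 9/58 = 0.155172: log2(p) = -2.688056, -p*log2(p) = 0.417112
H = 0.454897 + 0.454897 + 0.368179 + 0.394204 + 0.470280 + 0.417112 = 2.559569

H = 2.5596 bits/symbol


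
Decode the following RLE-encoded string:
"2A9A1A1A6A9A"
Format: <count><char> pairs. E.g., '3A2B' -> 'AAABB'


Expanding each <count><char> pair:
  2A -> 'AA'
  9A -> 'AAAAAAAAA'
  1A -> 'A'
  1A -> 'A'
  6A -> 'AAAAAA'
  9A -> 'AAAAAAAAA'

Decoded = AAAAAAAAAAAAAAAAAAAAAAAAAAAA


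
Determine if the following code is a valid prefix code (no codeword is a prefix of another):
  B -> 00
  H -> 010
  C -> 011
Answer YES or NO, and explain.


Checking each pair (does one codeword prefix another?):
  B='00' vs H='010': no prefix
  B='00' vs C='011': no prefix
  H='010' vs B='00': no prefix
  H='010' vs C='011': no prefix
  C='011' vs B='00': no prefix
  C='011' vs H='010': no prefix
No violation found over all pairs.

YES -- this is a valid prefix code. No codeword is a prefix of any other codeword.


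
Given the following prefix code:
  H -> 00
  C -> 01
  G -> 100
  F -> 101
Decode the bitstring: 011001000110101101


Decoding step by step:
Bits 01 -> C
Bits 100 -> G
Bits 100 -> G
Bits 01 -> C
Bits 101 -> F
Bits 01 -> C
Bits 101 -> F


Decoded message: CGGCFCF


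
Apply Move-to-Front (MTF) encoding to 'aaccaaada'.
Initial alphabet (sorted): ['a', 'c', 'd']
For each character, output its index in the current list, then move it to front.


MTF encoding:
'a': index 0 in ['a', 'c', 'd'] -> ['a', 'c', 'd']
'a': index 0 in ['a', 'c', 'd'] -> ['a', 'c', 'd']
'c': index 1 in ['a', 'c', 'd'] -> ['c', 'a', 'd']
'c': index 0 in ['c', 'a', 'd'] -> ['c', 'a', 'd']
'a': index 1 in ['c', 'a', 'd'] -> ['a', 'c', 'd']
'a': index 0 in ['a', 'c', 'd'] -> ['a', 'c', 'd']
'a': index 0 in ['a', 'c', 'd'] -> ['a', 'c', 'd']
'd': index 2 in ['a', 'c', 'd'] -> ['d', 'a', 'c']
'a': index 1 in ['d', 'a', 'c'] -> ['a', 'd', 'c']


Output: [0, 0, 1, 0, 1, 0, 0, 2, 1]


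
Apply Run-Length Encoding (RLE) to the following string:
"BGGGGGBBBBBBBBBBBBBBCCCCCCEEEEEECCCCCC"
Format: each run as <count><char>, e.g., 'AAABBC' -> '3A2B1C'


Scanning runs left to right:
  i=0: run of 'B' x 1 -> '1B'
  i=1: run of 'G' x 5 -> '5G'
  i=6: run of 'B' x 14 -> '14B'
  i=20: run of 'C' x 6 -> '6C'
  i=26: run of 'E' x 6 -> '6E'
  i=32: run of 'C' x 6 -> '6C'

RLE = 1B5G14B6C6E6C


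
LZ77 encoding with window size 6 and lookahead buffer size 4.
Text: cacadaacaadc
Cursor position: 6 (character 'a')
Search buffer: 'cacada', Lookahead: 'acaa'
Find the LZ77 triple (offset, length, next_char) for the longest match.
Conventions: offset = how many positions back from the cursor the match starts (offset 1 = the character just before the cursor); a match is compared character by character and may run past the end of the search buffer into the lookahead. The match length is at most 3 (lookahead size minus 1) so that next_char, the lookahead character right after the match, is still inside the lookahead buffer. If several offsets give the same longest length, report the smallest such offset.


Try each offset into the search buffer:
  offset=1 (pos 5, char 'a'): match length 1
  offset=2 (pos 4, char 'd'): match length 0
  offset=3 (pos 3, char 'a'): match length 1
  offset=4 (pos 2, char 'c'): match length 0
  offset=5 (pos 1, char 'a'): match length 3
  offset=6 (pos 0, char 'c'): match length 0
Longest match has length 3 at offset 5.
next_char = character at position 6 + 3 = 9 -> 'a'

Best match: offset=5, length=3 (matching 'aca' starting at position 1)
LZ77 triple: (5, 3, 'a')


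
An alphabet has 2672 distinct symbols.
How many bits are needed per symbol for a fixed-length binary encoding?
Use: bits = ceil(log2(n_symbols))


log2(2672) = 11.3837
Bracket: 2^11 = 2048 < 2672 <= 2^12 = 4096
So ceil(log2(2672)) = 12

bits = ceil(log2(2672)) = ceil(11.3837) = 12 bits


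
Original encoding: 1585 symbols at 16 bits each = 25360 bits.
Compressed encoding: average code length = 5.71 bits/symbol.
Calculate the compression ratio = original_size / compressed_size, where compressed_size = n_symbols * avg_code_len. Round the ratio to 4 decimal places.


original_size = n_symbols * orig_bits = 1585 * 16 = 25360 bits
compressed_size = n_symbols * avg_code_len = 1585 * 5.71 = 9050.35 bits
ratio = original_size / compressed_size = 25360 / 9050.35 = 2.8021

Compression ratio = 2.8021


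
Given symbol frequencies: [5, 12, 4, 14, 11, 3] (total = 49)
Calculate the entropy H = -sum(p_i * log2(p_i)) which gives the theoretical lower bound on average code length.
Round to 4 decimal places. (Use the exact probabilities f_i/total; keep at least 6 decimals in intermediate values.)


Per-symbol terms -p_i * log2(p_i) with p_i = f_i/49:
  p = 5/49 = 0.102041: log2(p) = -3.292782, -p*log2(p) = 0.335998
  p = 12/49 = 0.244898: log2(p) = -2.029747, -p*log2(p) = 0.497081
  p = 4/49 = 0.081633: log2(p) = -3.614710, -p*log2(p) = 0.295078
  p = 14/49 = 0.285714: log2(p) = -1.807355, -p*log2(p) = 0.516387
  p = 11/49 = 0.224490: log2(p) = -2.155278, -p*log2(p) = 0.483838
  p = 3/49 = 0.061224: log2(p) = -4.029747, -p*log2(p) = 0.246719
H = 0.335998 + 0.497081 + 0.295078 + 0.516387 + 0.483838 + 0.246719 = 2.375101

H = 2.3751 bits/symbol


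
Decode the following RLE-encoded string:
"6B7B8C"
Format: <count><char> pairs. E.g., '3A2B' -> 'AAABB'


Expanding each <count><char> pair:
  6B -> 'BBBBBB'
  7B -> 'BBBBBBB'
  8C -> 'CCCCCCCC'

Decoded = BBBBBBBBBBBBBCCCCCCCC


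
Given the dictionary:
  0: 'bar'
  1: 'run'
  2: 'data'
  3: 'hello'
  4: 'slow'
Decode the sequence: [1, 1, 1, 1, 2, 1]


Look up each index in the dictionary:
  1 -> 'run'
  1 -> 'run'
  1 -> 'run'
  1 -> 'run'
  2 -> 'data'
  1 -> 'run'

Decoded: "run run run run data run"


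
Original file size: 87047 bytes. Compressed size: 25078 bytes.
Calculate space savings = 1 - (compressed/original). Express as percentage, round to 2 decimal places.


ratio = compressed/original = 25078/87047 = 0.288097
savings = 1 - ratio = 1 - 0.288097 = 0.711903
as a percentage: 0.711903 * 100 = 71.19%

Space savings = 1 - 25078/87047 = 71.19%


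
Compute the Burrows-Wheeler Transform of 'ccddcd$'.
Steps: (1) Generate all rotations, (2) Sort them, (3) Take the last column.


Rotations (sorted):
  0: $ccddcd -> last char: d
  1: ccddcd$ -> last char: $
  2: cd$ccdd -> last char: d
  3: cddcd$c -> last char: c
  4: d$ccddc -> last char: c
  5: dcd$ccd -> last char: d
  6: ddcd$cc -> last char: c


BWT = d$dccdc


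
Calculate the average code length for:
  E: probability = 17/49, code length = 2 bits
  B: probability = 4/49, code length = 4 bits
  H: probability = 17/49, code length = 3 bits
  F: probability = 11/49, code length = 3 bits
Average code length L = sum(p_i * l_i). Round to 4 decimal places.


Weighted contributions p_i * l_i:
  E: (17/49) * 2 = 34/49
  B: (4/49) * 4 = 16/49
  H: (17/49) * 3 = 51/49
  F: (11/49) * 3 = 33/49
Sum = (34 + 16 + 51 + 33)/49 = 134/49

L = 134/49 = 2.7347 bits/symbol


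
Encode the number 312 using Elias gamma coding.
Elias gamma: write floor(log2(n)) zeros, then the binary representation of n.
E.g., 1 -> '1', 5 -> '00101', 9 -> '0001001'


num_bits = floor(log2(312)) + 1 = 9
leading_zeros = num_bits - 1 = 8
binary(312) = 100111000

Elias gamma(312) = '00000000' + '100111000' = 00000000100111000 (17 bits)


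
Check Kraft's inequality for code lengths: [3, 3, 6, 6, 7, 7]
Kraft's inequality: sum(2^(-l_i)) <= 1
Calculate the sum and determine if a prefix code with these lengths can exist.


Sum = 2^(-3) + 2^(-3) + 2^(-6) + 2^(-6) + 2^(-7) + 2^(-7)
    = 0.125 + 0.125 + 0.015625 + 0.015625 + 0.0078125 + 0.0078125
    = 38/128 = 0.296875
Since 0.296875 <= 1, Kraft's inequality IS satisfied.
A prefix code with these lengths CAN exist.

Kraft sum = 0.296875. Satisfied.


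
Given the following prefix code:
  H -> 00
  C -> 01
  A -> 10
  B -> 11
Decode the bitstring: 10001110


Decoding step by step:
Bits 10 -> A
Bits 00 -> H
Bits 11 -> B
Bits 10 -> A


Decoded message: AHBA


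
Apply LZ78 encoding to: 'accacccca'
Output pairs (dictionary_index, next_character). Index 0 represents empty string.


LZ78 encoding steps:
Dictionary: {0: ''}
Step 1: w='' (idx 0), next='a' -> output (0, 'a'), add 'a' as idx 1
Step 2: w='' (idx 0), next='c' -> output (0, 'c'), add 'c' as idx 2
Step 3: w='c' (idx 2), next='a' -> output (2, 'a'), add 'ca' as idx 3
Step 4: w='c' (idx 2), next='c' -> output (2, 'c'), add 'cc' as idx 4
Step 5: w='cc' (idx 4), next='a' -> output (4, 'a'), add 'cca' as idx 5


Encoded: [(0, 'a'), (0, 'c'), (2, 'a'), (2, 'c'), (4, 'a')]


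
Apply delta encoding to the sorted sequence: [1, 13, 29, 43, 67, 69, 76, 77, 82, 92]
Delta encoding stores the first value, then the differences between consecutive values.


First value: 1
Deltas:
  13 - 1 = 12
  29 - 13 = 16
  43 - 29 = 14
  67 - 43 = 24
  69 - 67 = 2
  76 - 69 = 7
  77 - 76 = 1
  82 - 77 = 5
  92 - 82 = 10


Delta encoded: [1, 12, 16, 14, 24, 2, 7, 1, 5, 10]


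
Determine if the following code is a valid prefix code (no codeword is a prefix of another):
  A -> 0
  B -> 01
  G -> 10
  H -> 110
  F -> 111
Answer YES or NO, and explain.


Checking each pair (does one codeword prefix another?):
  A='0' vs B='01': prefix -- VIOLATION

NO -- this is NOT a valid prefix code. A (0) is a prefix of B (01).


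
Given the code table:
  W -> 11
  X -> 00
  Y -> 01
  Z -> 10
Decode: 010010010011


Decoding:
01 -> Y
00 -> X
10 -> Z
01 -> Y
00 -> X
11 -> W


Result: YXZYXW


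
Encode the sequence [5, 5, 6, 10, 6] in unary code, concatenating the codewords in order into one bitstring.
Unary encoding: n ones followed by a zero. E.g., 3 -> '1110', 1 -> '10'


Encode each number as n ones followed by a terminating 0:
  5 -> 111110 (6 bits)
  5 -> 111110 (6 bits)
  6 -> 1111110 (7 bits)
  10 -> 11111111110 (11 bits)
  6 -> 1111110 (7 bits)
Total length = 6 + 6 + 7 + 11 + 7 = 37 bits.

Unary([5, 5, 6, 10, 6]) = 1111101111101111110111111111101111110 (37 bits)


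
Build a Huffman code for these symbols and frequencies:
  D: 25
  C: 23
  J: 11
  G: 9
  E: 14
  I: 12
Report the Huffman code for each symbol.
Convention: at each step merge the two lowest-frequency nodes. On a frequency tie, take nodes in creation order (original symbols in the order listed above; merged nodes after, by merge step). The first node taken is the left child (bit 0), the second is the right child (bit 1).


Huffman tree construction:
Step 1: Merge G(9) + J(11) = 20
Step 2: Merge I(12) + E(14) = 26
Step 3: Merge (G+J)(20) + C(23) = 43
Step 4: Merge D(25) + (I+E)(26) = 51
Step 5: Merge ((G+J)+C)(43) + (D+(I+E))(51) = 94
Read each symbol's code off the tree from the root (left child = 0, right child = 1).

Codes:
  D: 10 (length 2)
  C: 01 (length 2)
  J: 001 (length 3)
  G: 000 (length 3)
  E: 111 (length 3)
  I: 110 (length 3)
Average code length: 234/94 = 2.4894 bits/symbol


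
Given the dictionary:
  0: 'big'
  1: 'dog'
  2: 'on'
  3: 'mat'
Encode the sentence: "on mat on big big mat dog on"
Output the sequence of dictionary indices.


Look up each word in the dictionary:
  'on' -> 2
  'mat' -> 3
  'on' -> 2
  'big' -> 0
  'big' -> 0
  'mat' -> 3
  'dog' -> 1
  'on' -> 2

Encoded: [2, 3, 2, 0, 0, 3, 1, 2]


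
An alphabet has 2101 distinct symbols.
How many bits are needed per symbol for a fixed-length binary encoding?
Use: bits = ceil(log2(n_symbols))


log2(2101) = 11.0369
Bracket: 2^11 = 2048 < 2101 <= 2^12 = 4096
So ceil(log2(2101)) = 12

bits = ceil(log2(2101)) = ceil(11.0369) = 12 bits


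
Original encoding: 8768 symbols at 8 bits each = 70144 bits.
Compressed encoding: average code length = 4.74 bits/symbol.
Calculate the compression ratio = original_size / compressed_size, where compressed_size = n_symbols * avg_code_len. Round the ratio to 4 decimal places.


original_size = n_symbols * orig_bits = 8768 * 8 = 70144 bits
compressed_size = n_symbols * avg_code_len = 8768 * 4.74 = 41560.32 bits
ratio = original_size / compressed_size = 70144 / 41560.32 = 1.6878

Compression ratio = 1.6878


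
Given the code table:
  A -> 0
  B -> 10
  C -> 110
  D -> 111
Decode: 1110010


Decoding:
111 -> D
0 -> A
0 -> A
10 -> B


Result: DAAB


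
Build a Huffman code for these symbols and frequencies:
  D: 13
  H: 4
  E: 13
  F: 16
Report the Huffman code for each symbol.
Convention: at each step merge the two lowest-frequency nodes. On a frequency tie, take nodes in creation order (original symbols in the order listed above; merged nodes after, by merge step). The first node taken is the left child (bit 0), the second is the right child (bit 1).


Huffman tree construction:
Step 1: Merge H(4) + D(13) = 17
Step 2: Merge E(13) + F(16) = 29
Step 3: Merge (H+D)(17) + (E+F)(29) = 46
Read each symbol's code off the tree from the root (left child = 0, right child = 1).

Codes:
  D: 01 (length 2)
  H: 00 (length 2)
  E: 10 (length 2)
  F: 11 (length 2)
Average code length: 92/46 = 2.0000 bits/symbol


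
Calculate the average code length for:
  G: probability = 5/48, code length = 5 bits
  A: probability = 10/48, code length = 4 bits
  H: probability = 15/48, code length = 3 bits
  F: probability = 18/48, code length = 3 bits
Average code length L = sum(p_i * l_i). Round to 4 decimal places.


Weighted contributions p_i * l_i:
  G: (5/48) * 5 = 25/48
  A: (10/48) * 4 = 40/48
  H: (15/48) * 3 = 45/48
  F: (18/48) * 3 = 54/48
Sum = (25 + 40 + 45 + 54)/48 = 164/48

L = 164/48 = 3.4167 bits/symbol


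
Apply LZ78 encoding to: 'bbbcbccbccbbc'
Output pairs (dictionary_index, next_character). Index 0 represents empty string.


LZ78 encoding steps:
Dictionary: {0: ''}
Step 1: w='' (idx 0), next='b' -> output (0, 'b'), add 'b' as idx 1
Step 2: w='b' (idx 1), next='b' -> output (1, 'b'), add 'bb' as idx 2
Step 3: w='' (idx 0), next='c' -> output (0, 'c'), add 'c' as idx 3
Step 4: w='b' (idx 1), next='c' -> output (1, 'c'), add 'bc' as idx 4
Step 5: w='c' (idx 3), next='b' -> output (3, 'b'), add 'cb' as idx 5
Step 6: w='c' (idx 3), next='c' -> output (3, 'c'), add 'cc' as idx 6
Step 7: w='bb' (idx 2), next='c' -> output (2, 'c'), add 'bbc' as idx 7


Encoded: [(0, 'b'), (1, 'b'), (0, 'c'), (1, 'c'), (3, 'b'), (3, 'c'), (2, 'c')]


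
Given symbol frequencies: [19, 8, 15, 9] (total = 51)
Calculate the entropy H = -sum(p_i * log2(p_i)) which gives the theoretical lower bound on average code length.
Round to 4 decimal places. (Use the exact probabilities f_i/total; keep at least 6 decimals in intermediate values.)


Per-symbol terms -p_i * log2(p_i) with p_i = f_i/51:
  p = 19/51 = 0.372549: log2(p) = -1.424498, -p*log2(p) = 0.530695
  p = 8/51 = 0.156863: log2(p) = -2.672425, -p*log2(p) = 0.419204
  p = 15/51 = 0.294118: log2(p) = -1.765535, -p*log2(p) = 0.519275
  p = 9/51 = 0.176471: log2(p) = -2.502500, -p*log2(p) = 0.441618
H = 0.530695 + 0.419204 + 0.519275 + 0.441618 = 1.910792

H = 1.9108 bits/symbol


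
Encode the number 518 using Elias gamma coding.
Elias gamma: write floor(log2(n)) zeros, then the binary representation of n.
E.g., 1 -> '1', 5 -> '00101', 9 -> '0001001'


num_bits = floor(log2(518)) + 1 = 10
leading_zeros = num_bits - 1 = 9
binary(518) = 1000000110

Elias gamma(518) = '000000000' + '1000000110' = 0000000001000000110 (19 bits)


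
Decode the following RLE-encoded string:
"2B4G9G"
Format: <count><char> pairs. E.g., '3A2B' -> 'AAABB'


Expanding each <count><char> pair:
  2B -> 'BB'
  4G -> 'GGGG'
  9G -> 'GGGGGGGGG'

Decoded = BBGGGGGGGGGGGGG


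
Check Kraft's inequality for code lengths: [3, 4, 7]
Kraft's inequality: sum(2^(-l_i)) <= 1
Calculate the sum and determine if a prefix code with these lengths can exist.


Sum = 2^(-3) + 2^(-4) + 2^(-7)
    = 0.125 + 0.0625 + 0.0078125
    = 25/128 = 0.1953125
Since 0.1953125 <= 1, Kraft's inequality IS satisfied.
A prefix code with these lengths CAN exist.

Kraft sum = 0.1953125. Satisfied.


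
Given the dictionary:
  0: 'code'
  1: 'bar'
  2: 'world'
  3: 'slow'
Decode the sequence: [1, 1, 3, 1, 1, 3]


Look up each index in the dictionary:
  1 -> 'bar'
  1 -> 'bar'
  3 -> 'slow'
  1 -> 'bar'
  1 -> 'bar'
  3 -> 'slow'

Decoded: "bar bar slow bar bar slow"


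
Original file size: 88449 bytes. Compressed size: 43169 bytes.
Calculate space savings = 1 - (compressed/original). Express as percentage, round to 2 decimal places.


ratio = compressed/original = 43169/88449 = 0.488067
savings = 1 - ratio = 1 - 0.488067 = 0.511933
as a percentage: 0.511933 * 100 = 51.19%

Space savings = 1 - 43169/88449 = 51.19%


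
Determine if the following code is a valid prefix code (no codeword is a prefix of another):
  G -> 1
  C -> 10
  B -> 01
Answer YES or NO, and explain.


Checking each pair (does one codeword prefix another?):
  G='1' vs C='10': prefix -- VIOLATION

NO -- this is NOT a valid prefix code. G (1) is a prefix of C (10).


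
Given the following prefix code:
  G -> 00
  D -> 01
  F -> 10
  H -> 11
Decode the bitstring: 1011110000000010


Decoding step by step:
Bits 10 -> F
Bits 11 -> H
Bits 11 -> H
Bits 00 -> G
Bits 00 -> G
Bits 00 -> G
Bits 00 -> G
Bits 10 -> F


Decoded message: FHHGGGGF


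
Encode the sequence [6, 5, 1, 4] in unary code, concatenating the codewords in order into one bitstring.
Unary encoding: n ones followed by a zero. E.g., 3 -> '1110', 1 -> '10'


Encode each number as n ones followed by a terminating 0:
  6 -> 1111110 (7 bits)
  5 -> 111110 (6 bits)
  1 -> 10 (2 bits)
  4 -> 11110 (5 bits)
Total length = 7 + 6 + 2 + 5 = 20 bits.

Unary([6, 5, 1, 4]) = 11111101111101011110 (20 bits)


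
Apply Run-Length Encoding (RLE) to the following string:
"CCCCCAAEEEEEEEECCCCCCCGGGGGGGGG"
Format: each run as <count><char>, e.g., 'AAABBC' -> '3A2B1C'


Scanning runs left to right:
  i=0: run of 'C' x 5 -> '5C'
  i=5: run of 'A' x 2 -> '2A'
  i=7: run of 'E' x 8 -> '8E'
  i=15: run of 'C' x 7 -> '7C'
  i=22: run of 'G' x 9 -> '9G'

RLE = 5C2A8E7C9G


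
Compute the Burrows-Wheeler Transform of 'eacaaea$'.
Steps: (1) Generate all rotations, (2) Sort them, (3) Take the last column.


Rotations (sorted):
  0: $eacaaea -> last char: a
  1: a$eacaae -> last char: e
  2: aaea$eac -> last char: c
  3: acaaea$e -> last char: e
  4: aea$eaca -> last char: a
  5: caaea$ea -> last char: a
  6: ea$eacaa -> last char: a
  7: eacaaea$ -> last char: $


BWT = aeceaaa$


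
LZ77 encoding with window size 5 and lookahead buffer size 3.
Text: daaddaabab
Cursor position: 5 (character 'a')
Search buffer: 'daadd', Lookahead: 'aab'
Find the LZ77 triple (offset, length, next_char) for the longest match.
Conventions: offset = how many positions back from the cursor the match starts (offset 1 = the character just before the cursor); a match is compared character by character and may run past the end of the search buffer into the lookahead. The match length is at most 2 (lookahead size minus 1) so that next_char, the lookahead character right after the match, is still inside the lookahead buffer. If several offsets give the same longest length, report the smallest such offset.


Try each offset into the search buffer:
  offset=1 (pos 4, char 'd'): match length 0
  offset=2 (pos 3, char 'd'): match length 0
  offset=3 (pos 2, char 'a'): match length 1
  offset=4 (pos 1, char 'a'): match length 2
  offset=5 (pos 0, char 'd'): match length 0
Longest match has length 2 at offset 4.
next_char = character at position 5 + 2 = 7 -> 'b'

Best match: offset=4, length=2 (matching 'aa' starting at position 1)
LZ77 triple: (4, 2, 'b')


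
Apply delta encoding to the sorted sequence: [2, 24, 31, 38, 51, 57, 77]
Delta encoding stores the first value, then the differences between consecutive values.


First value: 2
Deltas:
  24 - 2 = 22
  31 - 24 = 7
  38 - 31 = 7
  51 - 38 = 13
  57 - 51 = 6
  77 - 57 = 20


Delta encoded: [2, 22, 7, 7, 13, 6, 20]


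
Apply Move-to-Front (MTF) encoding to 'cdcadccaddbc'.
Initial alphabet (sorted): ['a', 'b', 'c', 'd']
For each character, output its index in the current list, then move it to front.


MTF encoding:
'c': index 2 in ['a', 'b', 'c', 'd'] -> ['c', 'a', 'b', 'd']
'd': index 3 in ['c', 'a', 'b', 'd'] -> ['d', 'c', 'a', 'b']
'c': index 1 in ['d', 'c', 'a', 'b'] -> ['c', 'd', 'a', 'b']
'a': index 2 in ['c', 'd', 'a', 'b'] -> ['a', 'c', 'd', 'b']
'd': index 2 in ['a', 'c', 'd', 'b'] -> ['d', 'a', 'c', 'b']
'c': index 2 in ['d', 'a', 'c', 'b'] -> ['c', 'd', 'a', 'b']
'c': index 0 in ['c', 'd', 'a', 'b'] -> ['c', 'd', 'a', 'b']
'a': index 2 in ['c', 'd', 'a', 'b'] -> ['a', 'c', 'd', 'b']
'd': index 2 in ['a', 'c', 'd', 'b'] -> ['d', 'a', 'c', 'b']
'd': index 0 in ['d', 'a', 'c', 'b'] -> ['d', 'a', 'c', 'b']
'b': index 3 in ['d', 'a', 'c', 'b'] -> ['b', 'd', 'a', 'c']
'c': index 3 in ['b', 'd', 'a', 'c'] -> ['c', 'b', 'd', 'a']


Output: [2, 3, 1, 2, 2, 2, 0, 2, 2, 0, 3, 3]


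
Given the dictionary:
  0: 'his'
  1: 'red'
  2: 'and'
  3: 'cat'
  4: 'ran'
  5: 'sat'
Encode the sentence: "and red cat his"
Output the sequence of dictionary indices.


Look up each word in the dictionary:
  'and' -> 2
  'red' -> 1
  'cat' -> 3
  'his' -> 0

Encoded: [2, 1, 3, 0]


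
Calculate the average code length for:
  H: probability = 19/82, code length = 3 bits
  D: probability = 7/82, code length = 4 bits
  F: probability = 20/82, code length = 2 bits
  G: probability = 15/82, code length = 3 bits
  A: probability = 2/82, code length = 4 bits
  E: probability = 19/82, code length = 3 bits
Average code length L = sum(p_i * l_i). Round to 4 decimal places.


Weighted contributions p_i * l_i:
  H: (19/82) * 3 = 57/82
  D: (7/82) * 4 = 28/82
  F: (20/82) * 2 = 40/82
  G: (15/82) * 3 = 45/82
  A: (2/82) * 4 = 8/82
  E: (19/82) * 3 = 57/82
Sum = (57 + 28 + 40 + 45 + 8 + 57)/82 = 235/82

L = 235/82 = 2.8659 bits/symbol


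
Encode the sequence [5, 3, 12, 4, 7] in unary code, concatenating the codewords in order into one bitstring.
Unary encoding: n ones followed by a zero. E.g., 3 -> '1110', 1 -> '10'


Encode each number as n ones followed by a terminating 0:
  5 -> 111110 (6 bits)
  3 -> 1110 (4 bits)
  12 -> 1111111111110 (13 bits)
  4 -> 11110 (5 bits)
  7 -> 11111110 (8 bits)
Total length = 6 + 4 + 13 + 5 + 8 = 36 bits.

Unary([5, 3, 12, 4, 7]) = 111110111011111111111101111011111110 (36 bits)
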